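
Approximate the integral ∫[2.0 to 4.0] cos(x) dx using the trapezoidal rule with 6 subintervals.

f(x) = cos(x)
a = 2.0, b = 4.0, n = 6
h = (b - a)/n = 0.333333

Trapezoidal rule: (h/2)[f(x₀) + 2f(x₁) + 2f(x₂) + ... + f(xₙ)]

x_0 = 2.0000, f(x_0) = -0.416147, coefficient = 1
x_1 = 2.3333, f(x_1) = -0.690758, coefficient = 2
x_2 = 2.6667, f(x_2) = -0.889327, coefficient = 2
x_3 = 3.0000, f(x_3) = -0.989992, coefficient = 2
x_4 = 3.3333, f(x_4) = -0.981674, coefficient = 2
x_5 = 3.6667, f(x_5) = -0.865287, coefficient = 2
x_6 = 4.0000, f(x_6) = -0.653644, coefficient = 1

I ≈ (0.333333/2) × -9.903867 = -1.650644
Exact value: -1.666100
Error: 0.015455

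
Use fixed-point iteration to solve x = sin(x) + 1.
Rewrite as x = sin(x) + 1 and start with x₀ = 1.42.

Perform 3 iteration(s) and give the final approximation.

Equation: x = sin(x) + 1
Fixed-point form: x = sin(x) + 1
x₀ = 1.42

x_1 = g(1.420000) = 1.988652
x_2 = g(1.988652) = 1.913961
x_3 = g(1.913961) = 1.941694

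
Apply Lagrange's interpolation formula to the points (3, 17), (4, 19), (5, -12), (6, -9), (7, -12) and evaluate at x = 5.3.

Lagrange interpolation formula:
P(x) = Σ yᵢ × Lᵢ(x)
where Lᵢ(x) = Π_{j≠i} (x - xⱼ)/(xᵢ - xⱼ)

L_0(5.3) = (5.3 - 4)/(3 - 4) × (5.3 - 5)/(3 - 5) × (5.3 - 6)/(3 - 6) × (5.3 - 7)/(3 - 7) = 0.019337
L_1(5.3) = (5.3 - 3)/(4 - 3) × (5.3 - 5)/(4 - 5) × (5.3 - 6)/(4 - 6) × (5.3 - 7)/(4 - 7) = -0.136850
L_2(5.3) = (5.3 - 3)/(5 - 3) × (5.3 - 4)/(5 - 4) × (5.3 - 6)/(5 - 6) × (5.3 - 7)/(5 - 7) = 0.889525
L_3(5.3) = (5.3 - 3)/(6 - 3) × (5.3 - 4)/(6 - 4) × (5.3 - 5)/(6 - 5) × (5.3 - 7)/(6 - 7) = 0.254150
L_4(5.3) = (5.3 - 3)/(7 - 3) × (5.3 - 4)/(7 - 4) × (5.3 - 5)/(7 - 5) × (5.3 - 6)/(7 - 6) = -0.026162

P(5.3) = 17×L_0(5.3) + 19×L_1(5.3) + (-12)×L_2(5.3) + (-9)×L_3(5.3) + (-12)×L_4(5.3)
P(5.3) = -14.919112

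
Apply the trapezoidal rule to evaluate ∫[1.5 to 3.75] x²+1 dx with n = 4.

f(x) = x²+1
a = 1.5, b = 3.75, n = 4
h = (b - a)/n = 0.562500

Trapezoidal rule: (h/2)[f(x₀) + 2f(x₁) + 2f(x₂) + ... + f(xₙ)]

x_0 = 1.5000, f(x_0) = 3.250000, coefficient = 1
x_1 = 2.0625, f(x_1) = 5.253906, coefficient = 2
x_2 = 2.6250, f(x_2) = 7.890625, coefficient = 2
x_3 = 3.1875, f(x_3) = 11.160156, coefficient = 2
x_4 = 3.7500, f(x_4) = 15.062500, coefficient = 1

I ≈ (0.562500/2) × 66.921875 = 18.821777
Exact value: 18.703125
Error: 0.118652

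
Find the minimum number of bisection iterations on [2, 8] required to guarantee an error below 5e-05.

We need (b-a)/2^n ≤ 5e-05
(8 - 2)/2^n ≤ 5e-05
6/2^n ≤ 5e-05
2^n ≥ 120000
n ≥ log₂(120000) = 16.87
n ≥ 17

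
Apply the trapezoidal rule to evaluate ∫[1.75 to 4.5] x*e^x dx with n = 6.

f(x) = x*e^x
a = 1.75, b = 4.5, n = 6
h = (b - a)/n = 0.458333

Trapezoidal rule: (h/2)[f(x₀) + 2f(x₁) + 2f(x₂) + ... + f(xₙ)]

x_0 = 1.7500, f(x_0) = 10.070555, coefficient = 1
x_1 = 2.2083, f(x_1) = 20.097017, coefficient = 2
x_2 = 2.6667, f(x_2) = 38.378443, coefficient = 2
x_3 = 3.1250, f(x_3) = 71.124672, coefficient = 2
x_4 = 3.5833, f(x_4) = 128.976059, coefficient = 2
x_5 = 4.0417, f(x_5) = 230.056243, coefficient = 2
x_6 = 4.5000, f(x_6) = 405.077091, coefficient = 1

I ≈ (0.458333/2) × 1392.412515 = 319.094535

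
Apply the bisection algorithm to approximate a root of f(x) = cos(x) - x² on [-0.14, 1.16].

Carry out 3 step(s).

f(x) = cos(x) - x²
Initial interval: [-0.14, 1.16]

Iteration 1:
  c_1 = (-0.140000 + 1.160000)/2 = 0.510000
  f(c_1) = f(0.510000) = 0.612645
  f(a) × f(c) ≥ 0, new interval: [0.510000, 1.160000]
Iteration 2:
  c_2 = (0.510000 + 1.160000)/2 = 0.835000
  f(c_2) = f(0.835000) = -0.026047
  f(a) × f(c) < 0, new interval: [0.510000, 0.835000]
Iteration 3:
  c_3 = (0.510000 + 0.835000)/2 = 0.672500
  f(c_3) = f(0.672500) = 0.330011
  f(a) × f(c) ≥ 0, new interval: [0.672500, 0.835000]

After 3 iteration(s), the approximation is c_3 = 0.672500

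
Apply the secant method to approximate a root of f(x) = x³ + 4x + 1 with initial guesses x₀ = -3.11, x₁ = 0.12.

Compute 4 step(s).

f(x) = x³ + 4x + 1
x₀ = -3.11, x₁ = 0.12

Secant formula: x_{n+1} = x_n - f(x_n)(x_n - x_{n-1})/(f(x_n) - f(x_{n-1}))

Iteration 1:
  f(-3.110000) = -41.520231
  f(0.120000) = 1.481728
  x_2 = 0.120000 - 1.481728×(0.120000 - (-3.110000))/(1.481728 - (-41.520231))
       = 0.008703
Iteration 2:
  f(0.120000) = 1.481728
  f(0.008703) = 1.034813
  x_3 = 0.008703 - 1.034813×(0.008703 - 0.120000)/(1.034813 - 1.481728)
       = -0.249000
Iteration 3:
  f(0.008703) = 1.034813
  f(-0.249000) = -0.011439
  x_4 = -0.249000 - (-0.011439)×(-0.249000 - 0.008703)/(-0.011439 - 1.034813)
       = -0.246183
Iteration 4:
  f(-0.249000) = -0.011439
  f(-0.246183) = 0.000349
  x_5 = -0.246183 - 0.000349×(-0.246183 - (-0.249000))/(0.000349 - (-0.011439))
       = -0.246266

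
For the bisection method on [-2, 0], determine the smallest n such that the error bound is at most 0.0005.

We need (b-a)/2^n ≤ 0.0005
(0 - (-2))/2^n ≤ 0.0005
2/2^n ≤ 0.0005
2^n ≥ 4000
n ≥ log₂(4000) = 11.97
n ≥ 12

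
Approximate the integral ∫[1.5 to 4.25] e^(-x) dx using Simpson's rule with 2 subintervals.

f(x) = e^(-x)
a = 1.5, b = 4.25, n = 2
h = (b - a)/n = 1.375000

Simpson's rule: (h/3)[f(x₀) + 4f(x₁) + 2f(x₂) + ... + f(xₙ)]

x_0 = 1.5000, f(x_0) = 0.223130, coefficient = 1
x_1 = 2.8750, f(x_1) = 0.056416, coefficient = 4
x_2 = 4.2500, f(x_2) = 0.014264, coefficient = 1

I ≈ (1.375000/3) × 0.463059 = 0.212235
Exact value: 0.208866
Error: 0.003369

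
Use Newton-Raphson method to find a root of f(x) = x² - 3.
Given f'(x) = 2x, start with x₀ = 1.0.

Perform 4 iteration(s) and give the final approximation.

f(x) = x² - 3
f'(x) = 2x
x₀ = 1.0

Newton-Raphson formula: x_{n+1} = x_n - f(x_n)/f'(x_n)

Iteration 1:
  f(1.000000) = -2.000000
  f'(1.000000) = 2.000000
  x_1 = 1.000000 - (-2.000000)/2.000000 = 2.000000
Iteration 2:
  f(2.000000) = 1.000000
  f'(2.000000) = 4.000000
  x_2 = 2.000000 - 1.000000/4.000000 = 1.750000
Iteration 3:
  f(1.750000) = 0.062500
  f'(1.750000) = 3.500000
  x_3 = 1.750000 - 0.062500/3.500000 = 1.732143
Iteration 4:
  f(1.732143) = 0.000319
  f'(1.732143) = 3.464286
  x_4 = 1.732143 - 0.000319/3.464286 = 1.732051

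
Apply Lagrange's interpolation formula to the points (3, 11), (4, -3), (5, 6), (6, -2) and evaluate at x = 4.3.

Lagrange interpolation formula:
P(x) = Σ yᵢ × Lᵢ(x)
where Lᵢ(x) = Π_{j≠i} (x - xⱼ)/(xᵢ - xⱼ)

L_0(4.3) = (4.3 - 4)/(3 - 4) × (4.3 - 5)/(3 - 5) × (4.3 - 6)/(3 - 6) = -0.059500
L_1(4.3) = (4.3 - 3)/(4 - 3) × (4.3 - 5)/(4 - 5) × (4.3 - 6)/(4 - 6) = 0.773500
L_2(4.3) = (4.3 - 3)/(5 - 3) × (4.3 - 4)/(5 - 4) × (4.3 - 6)/(5 - 6) = 0.331500
L_3(4.3) = (4.3 - 3)/(6 - 3) × (4.3 - 4)/(6 - 4) × (4.3 - 5)/(6 - 5) = -0.045500

P(4.3) = 11×L_0(4.3) + (-3)×L_1(4.3) + 6×L_2(4.3) + (-2)×L_3(4.3)
P(4.3) = -0.895000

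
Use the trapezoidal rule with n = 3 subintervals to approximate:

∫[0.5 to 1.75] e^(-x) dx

f(x) = e^(-x)
a = 0.5, b = 1.75, n = 3
h = (b - a)/n = 0.416667

Trapezoidal rule: (h/2)[f(x₀) + 2f(x₁) + 2f(x₂) + ... + f(xₙ)]

x_0 = 0.5000, f(x_0) = 0.606531, coefficient = 1
x_1 = 0.9167, f(x_1) = 0.399850, coefficient = 2
x_2 = 1.3333, f(x_2) = 0.263597, coefficient = 2
x_3 = 1.7500, f(x_3) = 0.173774, coefficient = 1

I ≈ (0.416667/2) × 2.107198 = 0.439000
Exact value: 0.432757
Error: 0.006243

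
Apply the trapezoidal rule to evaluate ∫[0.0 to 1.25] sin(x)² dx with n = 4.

f(x) = sin(x)²
a = 0.0, b = 1.25, n = 4
h = (b - a)/n = 0.312500

Trapezoidal rule: (h/2)[f(x₀) + 2f(x₁) + 2f(x₂) + ... + f(xₙ)]

x_0 = 0.0000, f(x_0) = 0.000000, coefficient = 1
x_1 = 0.3125, f(x_1) = 0.094518, coefficient = 2
x_2 = 0.6250, f(x_2) = 0.342339, coefficient = 2
x_3 = 0.9375, f(x_3) = 0.649767, coefficient = 2
x_4 = 1.2500, f(x_4) = 0.900572, coefficient = 1

I ≈ (0.312500/2) × 3.073820 = 0.480284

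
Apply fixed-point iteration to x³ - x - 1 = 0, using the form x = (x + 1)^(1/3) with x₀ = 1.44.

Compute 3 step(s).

Equation: x³ - x - 1 = 0
Fixed-point form: x = (x + 1)^(1/3)
x₀ = 1.44

x_1 = g(1.440000) = 1.346263
x_2 = g(1.346263) = 1.328798
x_3 = g(1.328798) = 1.325492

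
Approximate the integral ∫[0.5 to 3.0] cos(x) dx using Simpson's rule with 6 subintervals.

f(x) = cos(x)
a = 0.5, b = 3.0, n = 6
h = (b - a)/n = 0.416667

Simpson's rule: (h/3)[f(x₀) + 4f(x₁) + 2f(x₂) + ... + f(xₙ)]

x_0 = 0.5000, f(x_0) = 0.877583, coefficient = 1
x_1 = 0.9167, f(x_1) = 0.608469, coefficient = 4
x_2 = 1.3333, f(x_2) = 0.235238, coefficient = 2
x_3 = 1.7500, f(x_3) = -0.178246, coefficient = 4
x_4 = 2.1667, f(x_4) = -0.561229, coefficient = 2
x_5 = 2.5833, f(x_5) = -0.848178, coefficient = 4
x_6 = 3.0000, f(x_6) = -0.989992, coefficient = 1

I ≈ (0.416667/3) × -2.436216 = -0.338363
Exact value: -0.338306
Error: 0.000058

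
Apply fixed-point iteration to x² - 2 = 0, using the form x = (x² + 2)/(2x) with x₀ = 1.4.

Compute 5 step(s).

Equation: x² - 2 = 0
Fixed-point form: x = (x² + 2)/(2x)
x₀ = 1.4

x_1 = g(1.400000) = 1.414286
x_2 = g(1.414286) = 1.414214
x_3 = g(1.414214) = 1.414214
x_4 = g(1.414214) = 1.414214
x_5 = g(1.414214) = 1.414214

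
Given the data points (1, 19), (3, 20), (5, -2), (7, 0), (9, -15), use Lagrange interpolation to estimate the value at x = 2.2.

Lagrange interpolation formula:
P(x) = Σ yᵢ × Lᵢ(x)
where Lᵢ(x) = Π_{j≠i} (x - xⱼ)/(xᵢ - xⱼ)

L_0(2.2) = (2.2 - 3)/(1 - 3) × (2.2 - 5)/(1 - 5) × (2.2 - 7)/(1 - 7) × (2.2 - 9)/(1 - 9) = 0.190400
L_1(2.2) = (2.2 - 1)/(3 - 1) × (2.2 - 5)/(3 - 5) × (2.2 - 7)/(3 - 7) × (2.2 - 9)/(3 - 9) = 1.142400
L_2(2.2) = (2.2 - 1)/(5 - 1) × (2.2 - 3)/(5 - 3) × (2.2 - 7)/(5 - 7) × (2.2 - 9)/(5 - 9) = -0.489600
L_3(2.2) = (2.2 - 1)/(7 - 1) × (2.2 - 3)/(7 - 3) × (2.2 - 5)/(7 - 5) × (2.2 - 9)/(7 - 9) = 0.190400
L_4(2.2) = (2.2 - 1)/(9 - 1) × (2.2 - 3)/(9 - 3) × (2.2 - 5)/(9 - 5) × (2.2 - 7)/(9 - 7) = -0.033600

P(2.2) = 19×L_0(2.2) + 20×L_1(2.2) + (-2)×L_2(2.2) + 0×L_3(2.2) + (-15)×L_4(2.2)
P(2.2) = 27.948800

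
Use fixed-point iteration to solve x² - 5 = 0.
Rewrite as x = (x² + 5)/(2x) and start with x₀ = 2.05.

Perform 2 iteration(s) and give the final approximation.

Equation: x² - 5 = 0
Fixed-point form: x = (x² + 5)/(2x)
x₀ = 2.05

x_1 = g(2.050000) = 2.244512
x_2 = g(2.244512) = 2.236084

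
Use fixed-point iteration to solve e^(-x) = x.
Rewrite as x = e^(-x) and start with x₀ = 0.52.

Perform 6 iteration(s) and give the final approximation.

Equation: e^(-x) = x
Fixed-point form: x = e^(-x)
x₀ = 0.52

x_1 = g(0.520000) = 0.594521
x_2 = g(0.594521) = 0.551827
x_3 = g(0.551827) = 0.575897
x_4 = g(0.575897) = 0.562201
x_5 = g(0.562201) = 0.569953
x_6 = g(0.569953) = 0.565552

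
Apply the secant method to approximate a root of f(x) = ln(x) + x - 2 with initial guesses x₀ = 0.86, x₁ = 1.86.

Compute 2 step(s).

f(x) = ln(x) + x - 2
x₀ = 0.86, x₁ = 1.86

Secant formula: x_{n+1} = x_n - f(x_n)(x_n - x_{n-1})/(f(x_n) - f(x_{n-1}))

Iteration 1:
  f(0.860000) = -1.290823
  f(1.860000) = 0.480576
  x_2 = 1.860000 - 0.480576×(1.860000 - 0.860000)/(0.480576 - (-1.290823))
       = 1.588702
Iteration 2:
  f(1.860000) = 0.480576
  f(1.588702) = 0.051620
  x_3 = 1.588702 - 0.051620×(1.588702 - 1.860000)/(0.051620 - 0.480576)
       = 1.556055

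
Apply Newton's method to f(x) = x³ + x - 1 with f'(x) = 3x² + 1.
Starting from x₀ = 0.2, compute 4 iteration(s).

f(x) = x³ + x - 1
f'(x) = 3x² + 1
x₀ = 0.2

Newton-Raphson formula: x_{n+1} = x_n - f(x_n)/f'(x_n)

Iteration 1:
  f(0.200000) = -0.792000
  f'(0.200000) = 1.120000
  x_1 = 0.200000 - (-0.792000)/1.120000 = 0.907143
Iteration 2:
  f(0.907143) = 0.653638
  f'(0.907143) = 3.468724
  x_2 = 0.907143 - 0.653638/3.468724 = 0.718705
Iteration 3:
  f(0.718705) = 0.089943
  f'(0.718705) = 2.549612
  x_3 = 0.718705 - 0.089943/2.549612 = 0.683428
Iteration 4:
  f(0.683428) = 0.002639
  f'(0.683428) = 2.401222
  x_4 = 0.683428 - 0.002639/2.401222 = 0.682329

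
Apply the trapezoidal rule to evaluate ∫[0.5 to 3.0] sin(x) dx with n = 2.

f(x) = sin(x)
a = 0.5, b = 3.0, n = 2
h = (b - a)/n = 1.250000

Trapezoidal rule: (h/2)[f(x₀) + 2f(x₁) + 2f(x₂) + ... + f(xₙ)]

x_0 = 0.5000, f(x_0) = 0.479426, coefficient = 1
x_1 = 1.7500, f(x_1) = 0.983986, coefficient = 2
x_2 = 3.0000, f(x_2) = 0.141120, coefficient = 1

I ≈ (1.250000/2) × 2.588517 = 1.617823
Exact value: 1.867575
Error: 0.249752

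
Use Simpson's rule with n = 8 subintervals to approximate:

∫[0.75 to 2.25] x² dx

f(x) = x²
a = 0.75, b = 2.25, n = 8
h = (b - a)/n = 0.187500

Simpson's rule: (h/3)[f(x₀) + 4f(x₁) + 2f(x₂) + ... + f(xₙ)]

x_0 = 0.7500, f(x_0) = 0.562500, coefficient = 1
x_1 = 0.9375, f(x_1) = 0.878906, coefficient = 4
x_2 = 1.1250, f(x_2) = 1.265625, coefficient = 2
x_3 = 1.3125, f(x_3) = 1.722656, coefficient = 4
x_4 = 1.5000, f(x_4) = 2.250000, coefficient = 2
x_5 = 1.6875, f(x_5) = 2.847656, coefficient = 4
x_6 = 1.8750, f(x_6) = 3.515625, coefficient = 2
x_7 = 2.0625, f(x_7) = 4.253906, coefficient = 4
x_8 = 2.2500, f(x_8) = 5.062500, coefficient = 1

I ≈ (0.187500/3) × 58.500000 = 3.656250
Exact value: 3.656250
Error: 0.000000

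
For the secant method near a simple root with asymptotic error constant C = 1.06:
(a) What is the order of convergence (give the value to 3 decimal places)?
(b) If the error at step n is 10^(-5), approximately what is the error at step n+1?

(a) Secant method has superlinear convergence with order φ = (1+√5)/2 ≈ 1.618.
    This means |e_{n+1}| ≈ C|e_n|^1.618.

(b) With |e_n| = 10^(-5) and C = 1.06:
    |e_{n+1}| ≈ 1.06 × (10^(-5))^1.618 = 1.06 × 10^(-8.09)

(a) ≈ 1.618 (golden ratio); (b) |e_{n+1}| ≈ 8.613e-09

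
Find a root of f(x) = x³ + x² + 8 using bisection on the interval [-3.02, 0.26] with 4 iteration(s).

f(x) = x³ + x² + 8
Initial interval: [-3.02, 0.26]

Iteration 1:
  c_1 = (-3.020000 + 0.260000)/2 = -1.380000
  f(c_1) = f(-1.380000) = 7.276328
  f(a) × f(c) < 0, new interval: [-3.020000, -1.380000]
Iteration 2:
  c_2 = (-3.020000 + (-1.380000))/2 = -2.200000
  f(c_2) = f(-2.200000) = 2.192000
  f(a) × f(c) < 0, new interval: [-3.020000, -2.200000]
Iteration 3:
  c_3 = (-3.020000 + (-2.200000))/2 = -2.610000
  f(c_3) = f(-2.610000) = -2.967481
  f(a) × f(c) ≥ 0, new interval: [-2.610000, -2.200000]
Iteration 4:
  c_4 = (-2.610000 + (-2.200000))/2 = -2.405000
  f(c_4) = f(-2.405000) = -0.126555
  f(a) × f(c) ≥ 0, new interval: [-2.405000, -2.200000]

After 4 iteration(s), the approximation is c_4 = -2.405000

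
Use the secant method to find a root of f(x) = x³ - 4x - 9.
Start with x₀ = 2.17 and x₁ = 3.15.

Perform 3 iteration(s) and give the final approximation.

f(x) = x³ - 4x - 9
x₀ = 2.17, x₁ = 3.15

Secant formula: x_{n+1} = x_n - f(x_n)(x_n - x_{n-1})/(f(x_n) - f(x_{n-1}))

Iteration 1:
  f(2.170000) = -7.461687
  f(3.150000) = 9.655875
  x_2 = 3.150000 - 9.655875×(3.150000 - 2.170000)/(9.655875 - (-7.461687))
       = 2.597190
Iteration 2:
  f(3.150000) = 9.655875
  f(2.597190) = -1.869683
  x_3 = 2.597190 - (-1.869683)×(2.597190 - 3.150000)/(-1.869683 - 9.655875)
       = 2.686867
Iteration 3:
  f(2.597190) = -1.869683
  f(2.686867) = -0.350287
  x_4 = 2.686867 - (-0.350287)×(2.686867 - 2.597190)/(-0.350287 - (-1.869683))
       = 2.707542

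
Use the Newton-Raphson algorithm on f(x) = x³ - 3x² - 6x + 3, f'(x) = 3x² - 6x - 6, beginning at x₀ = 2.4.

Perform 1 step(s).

f(x) = x³ - 3x² - 6x + 3
f'(x) = 3x² - 6x - 6
x₀ = 2.4

Newton-Raphson formula: x_{n+1} = x_n - f(x_n)/f'(x_n)

Iteration 1:
  f(2.400000) = -14.856000
  f'(2.400000) = -3.120000
  x_1 = 2.400000 - (-14.856000)/(-3.120000) = -2.361538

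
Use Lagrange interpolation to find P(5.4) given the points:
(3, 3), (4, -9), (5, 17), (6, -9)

Lagrange interpolation formula:
P(x) = Σ yᵢ × Lᵢ(x)
where Lᵢ(x) = Π_{j≠i} (x - xⱼ)/(xᵢ - xⱼ)

L_0(5.4) = (5.4 - 4)/(3 - 4) × (5.4 - 5)/(3 - 5) × (5.4 - 6)/(3 - 6) = 0.056000
L_1(5.4) = (5.4 - 3)/(4 - 3) × (5.4 - 5)/(4 - 5) × (5.4 - 6)/(4 - 6) = -0.288000
L_2(5.4) = (5.4 - 3)/(5 - 3) × (5.4 - 4)/(5 - 4) × (5.4 - 6)/(5 - 6) = 1.008000
L_3(5.4) = (5.4 - 3)/(6 - 3) × (5.4 - 4)/(6 - 4) × (5.4 - 5)/(6 - 5) = 0.224000

P(5.4) = 3×L_0(5.4) + (-9)×L_1(5.4) + 17×L_2(5.4) + (-9)×L_3(5.4)
P(5.4) = 17.880000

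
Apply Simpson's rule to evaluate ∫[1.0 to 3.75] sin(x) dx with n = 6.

f(x) = sin(x)
a = 1.0, b = 3.75, n = 6
h = (b - a)/n = 0.458333

Simpson's rule: (h/3)[f(x₀) + 4f(x₁) + 2f(x₂) + ... + f(xₙ)]

x_0 = 1.0000, f(x_0) = 0.841471, coefficient = 1
x_1 = 1.4583, f(x_1) = 0.993683, coefficient = 4
x_2 = 1.9167, f(x_2) = 0.940781, coefficient = 2
x_3 = 2.3750, f(x_3) = 0.693685, coefficient = 4
x_4 = 2.8333, f(x_4) = 0.303400, coefficient = 2
x_5 = 3.2917, f(x_5) = -0.149511, coefficient = 4
x_6 = 3.7500, f(x_6) = -0.571561, coefficient = 1

I ≈ (0.458333/3) × 8.909698 = 1.361204
Exact value: 1.360862
Error: 0.000342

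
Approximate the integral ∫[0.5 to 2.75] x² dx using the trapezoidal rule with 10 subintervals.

f(x) = x²
a = 0.5, b = 2.75, n = 10
h = (b - a)/n = 0.225000

Trapezoidal rule: (h/2)[f(x₀) + 2f(x₁) + 2f(x₂) + ... + f(xₙ)]

x_0 = 0.5000, f(x_0) = 0.250000, coefficient = 1
x_1 = 0.7250, f(x_1) = 0.525625, coefficient = 2
x_2 = 0.9500, f(x_2) = 0.902500, coefficient = 2
x_3 = 1.1750, f(x_3) = 1.380625, coefficient = 2
x_4 = 1.4000, f(x_4) = 1.960000, coefficient = 2
x_5 = 1.6250, f(x_5) = 2.640625, coefficient = 2
x_6 = 1.8500, f(x_6) = 3.422500, coefficient = 2
x_7 = 2.0750, f(x_7) = 4.305625, coefficient = 2
x_8 = 2.3000, f(x_8) = 5.290000, coefficient = 2
x_9 = 2.5250, f(x_9) = 6.375625, coefficient = 2
x_10 = 2.7500, f(x_10) = 7.562500, coefficient = 1

I ≈ (0.225000/2) × 61.418750 = 6.909609
Exact value: 6.890625
Error: 0.018984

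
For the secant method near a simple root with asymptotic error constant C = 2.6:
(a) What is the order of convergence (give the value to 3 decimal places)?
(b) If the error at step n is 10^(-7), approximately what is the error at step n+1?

(a) Secant method has superlinear convergence with order φ = (1+√5)/2 ≈ 1.618.
    This means |e_{n+1}| ≈ C|e_n|^1.618.

(b) With |e_n| = 10^(-7) and C = 2.6:
    |e_{n+1}| ≈ 2.6 × (10^(-7))^1.618 = 2.6 × 10^(-11.33)

(a) ≈ 1.618 (golden ratio); (b) |e_{n+1}| ≈ 1.227e-11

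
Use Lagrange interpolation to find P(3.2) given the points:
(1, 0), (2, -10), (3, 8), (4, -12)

Lagrange interpolation formula:
P(x) = Σ yᵢ × Lᵢ(x)
where Lᵢ(x) = Π_{j≠i} (x - xⱼ)/(xᵢ - xⱼ)

L_0(3.2) = (3.2 - 2)/(1 - 2) × (3.2 - 3)/(1 - 3) × (3.2 - 4)/(1 - 4) = 0.032000
L_1(3.2) = (3.2 - 1)/(2 - 1) × (3.2 - 3)/(2 - 3) × (3.2 - 4)/(2 - 4) = -0.176000
L_2(3.2) = (3.2 - 1)/(3 - 1) × (3.2 - 2)/(3 - 2) × (3.2 - 4)/(3 - 4) = 1.056000
L_3(3.2) = (3.2 - 1)/(4 - 1) × (3.2 - 2)/(4 - 2) × (3.2 - 3)/(4 - 3) = 0.088000

P(3.2) = 0×L_0(3.2) + (-10)×L_1(3.2) + 8×L_2(3.2) + (-12)×L_3(3.2)
P(3.2) = 9.152000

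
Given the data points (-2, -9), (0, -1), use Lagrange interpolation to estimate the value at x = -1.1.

Lagrange interpolation formula:
P(x) = Σ yᵢ × Lᵢ(x)
where Lᵢ(x) = Π_{j≠i} (x - xⱼ)/(xᵢ - xⱼ)

L_0(-1.1) = (-1.1 - 0)/(-2 - 0) = 0.550000
L_1(-1.1) = (-1.1 - (-2))/(0 - (-2)) = 0.450000

P(-1.1) = (-9)×L_0(-1.1) + (-1)×L_1(-1.1)
P(-1.1) = -5.400000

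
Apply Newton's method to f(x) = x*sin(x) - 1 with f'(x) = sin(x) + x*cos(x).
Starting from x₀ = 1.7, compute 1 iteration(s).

f(x) = x*sin(x) - 1
f'(x) = sin(x) + x*cos(x)
x₀ = 1.7

Newton-Raphson formula: x_{n+1} = x_n - f(x_n)/f'(x_n)

Iteration 1:
  f(1.700000) = 0.685830
  f'(1.700000) = 0.772629
  x_1 = 1.700000 - 0.685830/0.772629 = 0.812342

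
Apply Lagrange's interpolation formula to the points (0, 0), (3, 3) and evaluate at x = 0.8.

Lagrange interpolation formula:
P(x) = Σ yᵢ × Lᵢ(x)
where Lᵢ(x) = Π_{j≠i} (x - xⱼ)/(xᵢ - xⱼ)

L_0(0.8) = (0.8 - 3)/(0 - 3) = 0.733333
L_1(0.8) = (0.8 - 0)/(3 - 0) = 0.266667

P(0.8) = 0×L_0(0.8) + 3×L_1(0.8)
P(0.8) = 0.800000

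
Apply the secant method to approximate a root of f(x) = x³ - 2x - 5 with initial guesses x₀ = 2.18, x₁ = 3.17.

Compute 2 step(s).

f(x) = x³ - 2x - 5
x₀ = 2.18, x₁ = 3.17

Secant formula: x_{n+1} = x_n - f(x_n)(x_n - x_{n-1})/(f(x_n) - f(x_{n-1}))

Iteration 1:
  f(2.180000) = 1.000232
  f(3.170000) = 20.515013
  x_2 = 3.170000 - 20.515013×(3.170000 - 2.180000)/(20.515013 - 1.000232)
       = 2.129257
Iteration 2:
  f(3.170000) = 20.515013
  f(2.129257) = 0.394979
  x_3 = 2.129257 - 0.394979×(2.129257 - 3.170000)/(0.394979 - 20.515013)
       = 2.108826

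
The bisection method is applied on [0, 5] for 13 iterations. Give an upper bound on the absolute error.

Bisection error bound: |error| ≤ (b-a)/2^n
|error| ≤ (5 - 0)/2^13 = 5/2^13
|error| ≤ 0.0006103516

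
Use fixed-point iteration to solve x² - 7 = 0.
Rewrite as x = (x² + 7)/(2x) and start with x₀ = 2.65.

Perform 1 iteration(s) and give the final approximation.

Equation: x² - 7 = 0
Fixed-point form: x = (x² + 7)/(2x)
x₀ = 2.65

x_1 = g(2.650000) = 2.645755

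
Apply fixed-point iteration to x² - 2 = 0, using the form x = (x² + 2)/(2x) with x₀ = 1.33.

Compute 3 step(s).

Equation: x² - 2 = 0
Fixed-point form: x = (x² + 2)/(2x)
x₀ = 1.33

x_1 = g(1.330000) = 1.416880
x_2 = g(1.416880) = 1.414216
x_3 = g(1.414216) = 1.414214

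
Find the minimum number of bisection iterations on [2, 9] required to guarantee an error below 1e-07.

We need (b-a)/2^n ≤ 1e-07
(9 - 2)/2^n ≤ 1e-07
7/2^n ≤ 1e-07
2^n ≥ 70000000
n ≥ log₂(70000000) = 26.06
n ≥ 27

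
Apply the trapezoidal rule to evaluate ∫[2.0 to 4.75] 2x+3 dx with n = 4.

f(x) = 2x+3
a = 2.0, b = 4.75, n = 4
h = (b - a)/n = 0.687500

Trapezoidal rule: (h/2)[f(x₀) + 2f(x₁) + 2f(x₂) + ... + f(xₙ)]

x_0 = 2.0000, f(x_0) = 7.000000, coefficient = 1
x_1 = 2.6875, f(x_1) = 8.375000, coefficient = 2
x_2 = 3.3750, f(x_2) = 9.750000, coefficient = 2
x_3 = 4.0625, f(x_3) = 11.125000, coefficient = 2
x_4 = 4.7500, f(x_4) = 12.500000, coefficient = 1

I ≈ (0.687500/2) × 78.000000 = 26.812500
Exact value: 26.812500
Error: 0.000000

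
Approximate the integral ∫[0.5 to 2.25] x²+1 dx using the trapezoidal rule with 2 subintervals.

f(x) = x²+1
a = 0.5, b = 2.25, n = 2
h = (b - a)/n = 0.875000

Trapezoidal rule: (h/2)[f(x₀) + 2f(x₁) + 2f(x₂) + ... + f(xₙ)]

x_0 = 0.5000, f(x_0) = 1.250000, coefficient = 1
x_1 = 1.3750, f(x_1) = 2.890625, coefficient = 2
x_2 = 2.2500, f(x_2) = 6.062500, coefficient = 1

I ≈ (0.875000/2) × 13.093750 = 5.728516
Exact value: 5.505208
Error: 0.223307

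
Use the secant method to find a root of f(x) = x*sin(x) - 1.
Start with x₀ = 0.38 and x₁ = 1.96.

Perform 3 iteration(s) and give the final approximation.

f(x) = x*sin(x) - 1
x₀ = 0.38, x₁ = 1.96

Secant formula: x_{n+1} = x_n - f(x_n)(x_n - x_{n-1})/(f(x_n) - f(x_{n-1}))

Iteration 1:
  f(0.380000) = -0.859050
  f(1.960000) = 0.813415
  x_2 = 1.960000 - 0.813415×(1.960000 - 0.380000)/(0.813415 - (-0.859050))
       = 1.191556
Iteration 2:
  f(1.960000) = 0.813415
  f(1.191556) = 0.106892
  x_3 = 1.191556 - 0.106892×(1.191556 - 1.960000)/(0.106892 - 0.813415)
       = 1.075296
Iteration 3:
  f(1.191556) = 0.106892
  f(1.075296) = -0.054028
  x_4 = 1.075296 - (-0.054028)×(1.075296 - 1.191556)/(-0.054028 - 0.106892)
       = 1.114330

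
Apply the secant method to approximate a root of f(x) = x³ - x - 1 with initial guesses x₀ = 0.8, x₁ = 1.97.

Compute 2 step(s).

f(x) = x³ - x - 1
x₀ = 0.8, x₁ = 1.97

Secant formula: x_{n+1} = x_n - f(x_n)(x_n - x_{n-1})/(f(x_n) - f(x_{n-1}))

Iteration 1:
  f(0.800000) = -1.288000
  f(1.970000) = 4.675373
  x_2 = 1.970000 - 4.675373×(1.970000 - 0.800000)/(4.675373 - (-1.288000))
       = 1.052703
Iteration 2:
  f(1.970000) = 4.675373
  f(1.052703) = -0.886116
  x_3 = 1.052703 - (-0.886116)×(1.052703 - 1.970000)/(-0.886116 - 4.675373)
       = 1.198856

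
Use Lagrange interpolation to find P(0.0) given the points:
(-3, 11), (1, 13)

Lagrange interpolation formula:
P(x) = Σ yᵢ × Lᵢ(x)
where Lᵢ(x) = Π_{j≠i} (x - xⱼ)/(xᵢ - xⱼ)

L_0(0.0) = (0.0 - 1)/(-3 - 1) = 0.250000
L_1(0.0) = (0.0 - (-3))/(1 - (-3)) = 0.750000

P(0.0) = 11×L_0(0.0) + 13×L_1(0.0)
P(0.0) = 12.500000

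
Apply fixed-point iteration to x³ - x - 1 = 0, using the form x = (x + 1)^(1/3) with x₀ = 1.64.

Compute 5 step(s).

Equation: x³ - x - 1 = 0
Fixed-point form: x = (x + 1)^(1/3)
x₀ = 1.64

x_1 = g(1.640000) = 1.382085
x_2 = g(1.382085) = 1.335526
x_3 = g(1.335526) = 1.326768
x_4 = g(1.326768) = 1.325107
x_5 = g(1.325107) = 1.324792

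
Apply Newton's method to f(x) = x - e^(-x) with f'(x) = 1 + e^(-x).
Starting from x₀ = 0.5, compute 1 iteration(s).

f(x) = x - e^(-x)
f'(x) = 1 + e^(-x)
x₀ = 0.5

Newton-Raphson formula: x_{n+1} = x_n - f(x_n)/f'(x_n)

Iteration 1:
  f(0.500000) = -0.106531
  f'(0.500000) = 1.606531
  x_1 = 0.500000 - (-0.106531)/1.606531 = 0.566311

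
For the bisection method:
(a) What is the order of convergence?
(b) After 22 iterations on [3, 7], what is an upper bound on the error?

(a) Bisection has linear (order 1) convergence; the error is halved each step.

(b) Error bound = (b-a)/2^n = (7 - 3)/2^{22}
    = 4/2^{22}

(a) 1 (linear); (b) error ≤ 9.54e-07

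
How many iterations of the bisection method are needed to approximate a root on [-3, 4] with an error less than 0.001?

We need (b-a)/2^n ≤ 0.001
(4 - (-3))/2^n ≤ 0.001
7/2^n ≤ 0.001
2^n ≥ 7000
n ≥ log₂(7000) = 12.77
n ≥ 13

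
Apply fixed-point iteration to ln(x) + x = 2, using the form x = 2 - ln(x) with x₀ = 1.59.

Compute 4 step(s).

Equation: ln(x) + x = 2
Fixed-point form: x = 2 - ln(x)
x₀ = 1.59

x_1 = g(1.590000) = 1.536266
x_2 = g(1.536266) = 1.570645
x_3 = g(1.570645) = 1.548514
x_4 = g(1.548514) = 1.562705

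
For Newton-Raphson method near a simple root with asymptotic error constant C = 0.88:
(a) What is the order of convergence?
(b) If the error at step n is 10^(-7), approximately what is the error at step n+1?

(a) Newton-Raphson has quadratic (order 2) convergence near simple roots.
    This means |e_{n+1}| ≈ C|e_n|².

(b) With |e_n| = 10^(-7) and C = 0.88:
    |e_{n+1}| ≈ 0.88 × (10^(-7))² = 0.88 × 10^(-14)

(a) 2 (quadratic); (b) |e_{n+1}| ≈ 8.800e-15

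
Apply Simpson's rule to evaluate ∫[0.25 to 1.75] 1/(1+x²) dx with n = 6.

f(x) = 1/(1+x²)
a = 0.25, b = 1.75, n = 6
h = (b - a)/n = 0.250000

Simpson's rule: (h/3)[f(x₀) + 4f(x₁) + 2f(x₂) + ... + f(xₙ)]

x_0 = 0.2500, f(x_0) = 0.941176, coefficient = 1
x_1 = 0.5000, f(x_1) = 0.800000, coefficient = 4
x_2 = 0.7500, f(x_2) = 0.640000, coefficient = 2
x_3 = 1.0000, f(x_3) = 0.500000, coefficient = 4
x_4 = 1.2500, f(x_4) = 0.390244, coefficient = 2
x_5 = 1.5000, f(x_5) = 0.307692, coefficient = 4
x_6 = 1.7500, f(x_6) = 0.246154, coefficient = 1

I ≈ (0.250000/3) × 9.678587 = 0.806549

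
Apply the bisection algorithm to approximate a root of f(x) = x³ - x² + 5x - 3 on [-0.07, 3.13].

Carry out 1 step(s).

f(x) = x³ - x² + 5x - 3
Initial interval: [-0.07, 3.13]

Iteration 1:
  c_1 = (-0.070000 + 3.130000)/2 = 1.530000
  f(c_1) = f(1.530000) = 5.890677
  f(a) × f(c) < 0, new interval: [-0.070000, 1.530000]

After 1 iteration(s), the approximation is c_1 = 1.530000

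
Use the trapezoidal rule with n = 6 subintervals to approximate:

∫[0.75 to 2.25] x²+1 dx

f(x) = x²+1
a = 0.75, b = 2.25, n = 6
h = (b - a)/n = 0.250000

Trapezoidal rule: (h/2)[f(x₀) + 2f(x₁) + 2f(x₂) + ... + f(xₙ)]

x_0 = 0.7500, f(x_0) = 1.562500, coefficient = 1
x_1 = 1.0000, f(x_1) = 2.000000, coefficient = 2
x_2 = 1.2500, f(x_2) = 2.562500, coefficient = 2
x_3 = 1.5000, f(x_3) = 3.250000, coefficient = 2
x_4 = 1.7500, f(x_4) = 4.062500, coefficient = 2
x_5 = 2.0000, f(x_5) = 5.000000, coefficient = 2
x_6 = 2.2500, f(x_6) = 6.062500, coefficient = 1

I ≈ (0.250000/2) × 41.375000 = 5.171875
Exact value: 5.156250
Error: 0.015625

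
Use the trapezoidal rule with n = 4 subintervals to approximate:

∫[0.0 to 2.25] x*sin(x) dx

f(x) = x*sin(x)
a = 0.0, b = 2.25, n = 4
h = (b - a)/n = 0.562500

Trapezoidal rule: (h/2)[f(x₀) + 2f(x₁) + 2f(x₂) + ... + f(xₙ)]

x_0 = 0.0000, f(x_0) = 0.000000, coefficient = 1
x_1 = 0.5625, f(x_1) = 0.299983, coefficient = 2
x_2 = 1.1250, f(x_2) = 1.015051, coefficient = 2
x_3 = 1.6875, f(x_3) = 1.676021, coefficient = 2
x_4 = 2.2500, f(x_4) = 1.750665, coefficient = 1

I ≈ (0.562500/2) × 7.732775 = 2.174843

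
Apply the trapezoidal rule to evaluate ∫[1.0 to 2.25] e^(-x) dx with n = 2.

f(x) = e^(-x)
a = 1.0, b = 2.25, n = 2
h = (b - a)/n = 0.625000

Trapezoidal rule: (h/2)[f(x₀) + 2f(x₁) + 2f(x₂) + ... + f(xₙ)]

x_0 = 1.0000, f(x_0) = 0.367879, coefficient = 1
x_1 = 1.6250, f(x_1) = 0.196912, coefficient = 2
x_2 = 2.2500, f(x_2) = 0.105399, coefficient = 1

I ≈ (0.625000/2) × 0.867102 = 0.270969
Exact value: 0.262480
Error: 0.008489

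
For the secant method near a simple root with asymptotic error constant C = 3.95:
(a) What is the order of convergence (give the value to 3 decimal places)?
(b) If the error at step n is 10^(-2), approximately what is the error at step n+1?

(a) Secant method has superlinear convergence with order φ = (1+√5)/2 ≈ 1.618.
    This means |e_{n+1}| ≈ C|e_n|^1.618.

(b) With |e_n| = 10^(-2) and C = 3.95:
    |e_{n+1}| ≈ 3.95 × (10^(-2))^1.618 = 3.95 × 10^(-3.24)

(a) ≈ 1.618 (golden ratio); (b) |e_{n+1}| ≈ 2.294e-03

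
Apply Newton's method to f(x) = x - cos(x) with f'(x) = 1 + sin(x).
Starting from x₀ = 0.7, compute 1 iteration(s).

f(x) = x - cos(x)
f'(x) = 1 + sin(x)
x₀ = 0.7

Newton-Raphson formula: x_{n+1} = x_n - f(x_n)/f'(x_n)

Iteration 1:
  f(0.700000) = -0.064842
  f'(0.700000) = 1.644218
  x_1 = 0.700000 - (-0.064842)/1.644218 = 0.739436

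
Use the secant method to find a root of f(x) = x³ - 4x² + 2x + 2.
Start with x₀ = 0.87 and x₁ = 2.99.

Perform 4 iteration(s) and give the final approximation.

f(x) = x³ - 4x² + 2x + 2
x₀ = 0.87, x₁ = 2.99

Secant formula: x_{n+1} = x_n - f(x_n)(x_n - x_{n-1})/(f(x_n) - f(x_{n-1}))

Iteration 1:
  f(0.870000) = 1.370903
  f(2.990000) = -1.049501
  x_2 = 2.990000 - (-1.049501)×(2.990000 - 0.870000)/(-1.049501 - 1.370903)
       = 2.070756
Iteration 2:
  f(2.990000) = -1.049501
  f(2.070756) = -2.131145
  x_3 = 2.070756 - (-2.131145)×(2.070756 - 2.990000)/(-2.131145 - (-1.049501))
       = 3.881927
Iteration 3:
  f(2.070756) = -2.131145
  f(3.881927) = 7.984575
  x_4 = 3.881927 - 7.984575×(3.881927 - 2.070756)/(7.984575 - (-2.131145))
       = 2.452327
Iteration 4:
  f(3.881927) = 7.984575
  f(2.452327) = -2.402909
  x_5 = 2.452327 - (-2.402909)×(2.452327 - 3.881927)/(-2.402909 - 7.984575)
       = 2.783033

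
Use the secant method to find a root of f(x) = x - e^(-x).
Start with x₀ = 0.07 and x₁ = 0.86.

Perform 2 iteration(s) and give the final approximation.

f(x) = x - e^(-x)
x₀ = 0.07, x₁ = 0.86

Secant formula: x_{n+1} = x_n - f(x_n)(x_n - x_{n-1})/(f(x_n) - f(x_{n-1}))

Iteration 1:
  f(0.070000) = -0.862394
  f(0.860000) = 0.436838
  x_2 = 0.860000 - 0.436838×(0.860000 - 0.070000)/(0.436838 - (-0.862394))
       = 0.594380
Iteration 2:
  f(0.860000) = 0.436838
  f(0.594380) = 0.042475
  x_3 = 0.594380 - 0.042475×(0.594380 - 0.860000)/(0.042475 - 0.436838)
       = 0.565771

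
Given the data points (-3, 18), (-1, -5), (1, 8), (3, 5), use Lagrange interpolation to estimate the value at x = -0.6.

Lagrange interpolation formula:
P(x) = Σ yᵢ × Lᵢ(x)
where Lᵢ(x) = Π_{j≠i} (x - xⱼ)/(xᵢ - xⱼ)

L_0(-0.6) = (-0.6 - (-1))/(-3 - (-1)) × (-0.6 - 1)/(-3 - 1) × (-0.6 - 3)/(-3 - 3) = -0.048000
L_1(-0.6) = (-0.6 - (-3))/(-1 - (-3)) × (-0.6 - 1)/(-1 - 1) × (-0.6 - 3)/(-1 - 3) = 0.864000
L_2(-0.6) = (-0.6 - (-3))/(1 - (-3)) × (-0.6 - (-1))/(1 - (-1)) × (-0.6 - 3)/(1 - 3) = 0.216000
L_3(-0.6) = (-0.6 - (-3))/(3 - (-3)) × (-0.6 - (-1))/(3 - (-1)) × (-0.6 - 1)/(3 - 1) = -0.032000

P(-0.6) = 18×L_0(-0.6) + (-5)×L_1(-0.6) + 8×L_2(-0.6) + 5×L_3(-0.6)
P(-0.6) = -3.616000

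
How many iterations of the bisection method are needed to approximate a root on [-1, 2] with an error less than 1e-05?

We need (b-a)/2^n ≤ 1e-05
(2 - (-1))/2^n ≤ 1e-05
3/2^n ≤ 1e-05
2^n ≥ 300000
n ≥ log₂(300000) = 18.19
n ≥ 19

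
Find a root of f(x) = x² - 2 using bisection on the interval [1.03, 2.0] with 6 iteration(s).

f(x) = x² - 2
Initial interval: [1.03, 2.0]

Iteration 1:
  c_1 = (1.030000 + 2.000000)/2 = 1.515000
  f(c_1) = f(1.515000) = 0.295225
  f(a) × f(c) < 0, new interval: [1.030000, 1.515000]
Iteration 2:
  c_2 = (1.030000 + 1.515000)/2 = 1.272500
  f(c_2) = f(1.272500) = -0.380744
  f(a) × f(c) ≥ 0, new interval: [1.272500, 1.515000]
Iteration 3:
  c_3 = (1.272500 + 1.515000)/2 = 1.393750
  f(c_3) = f(1.393750) = -0.057461
  f(a) × f(c) ≥ 0, new interval: [1.393750, 1.515000]
Iteration 4:
  c_4 = (1.393750 + 1.515000)/2 = 1.454375
  f(c_4) = f(1.454375) = 0.115207
  f(a) × f(c) < 0, new interval: [1.393750, 1.454375]
Iteration 5:
  c_5 = (1.393750 + 1.454375)/2 = 1.424063
  f(c_5) = f(1.424063) = 0.027954
  f(a) × f(c) < 0, new interval: [1.393750, 1.424063]
Iteration 6:
  c_6 = (1.393750 + 1.424063)/2 = 1.408906
  f(c_6) = f(1.408906) = -0.014983
  f(a) × f(c) ≥ 0, new interval: [1.408906, 1.424063]

After 6 iteration(s), the approximation is c_6 = 1.408906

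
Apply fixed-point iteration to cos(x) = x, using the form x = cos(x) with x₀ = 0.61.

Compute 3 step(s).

Equation: cos(x) = x
Fixed-point form: x = cos(x)
x₀ = 0.61

x_1 = g(0.610000) = 0.819648
x_2 = g(0.819648) = 0.682479
x_3 = g(0.682479) = 0.776012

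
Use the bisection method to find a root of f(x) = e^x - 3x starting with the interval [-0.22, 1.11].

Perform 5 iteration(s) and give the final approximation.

f(x) = e^x - 3x
Initial interval: [-0.22, 1.11]

Iteration 1:
  c_1 = (-0.220000 + 1.110000)/2 = 0.445000
  f(c_1) = f(0.445000) = 0.225490
  f(a) × f(c) ≥ 0, new interval: [0.445000, 1.110000]
Iteration 2:
  c_2 = (0.445000 + 1.110000)/2 = 0.777500
  f(c_2) = f(0.777500) = -0.156475
  f(a) × f(c) < 0, new interval: [0.445000, 0.777500]
Iteration 3:
  c_3 = (0.445000 + 0.777500)/2 = 0.611250
  f(c_3) = f(0.611250) = 0.008983
  f(a) × f(c) ≥ 0, new interval: [0.611250, 0.777500]
Iteration 4:
  c_4 = (0.611250 + 0.777500)/2 = 0.694375
  f(c_4) = f(0.694375) = -0.080668
  f(a) × f(c) < 0, new interval: [0.611250, 0.694375]
Iteration 5:
  c_5 = (0.611250 + 0.694375)/2 = 0.652813
  f(c_5) = f(0.652813) = -0.037502
  f(a) × f(c) < 0, new interval: [0.611250, 0.652813]

After 5 iteration(s), the approximation is c_5 = 0.652813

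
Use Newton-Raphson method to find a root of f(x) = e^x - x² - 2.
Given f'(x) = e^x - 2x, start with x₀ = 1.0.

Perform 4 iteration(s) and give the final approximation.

f(x) = e^x - x² - 2
f'(x) = e^x - 2x
x₀ = 1.0

Newton-Raphson formula: x_{n+1} = x_n - f(x_n)/f'(x_n)

Iteration 1:
  f(1.000000) = -0.281718
  f'(1.000000) = 0.718282
  x_1 = 1.000000 - (-0.281718)/0.718282 = 1.392211
Iteration 2:
  f(1.392211) = 0.085485
  f'(1.392211) = 1.239315
  x_2 = 1.392211 - 0.085485/1.239315 = 1.323233
Iteration 3:
  f(1.323233) = 0.004598
  f'(1.323233) = 1.109078
  x_3 = 1.323233 - 0.004598/1.109078 = 1.319087
Iteration 4:
  f(1.319087) = 0.000015
  f'(1.319087) = 1.101832
  x_4 = 1.319087 - 0.000015/1.101832 = 1.319074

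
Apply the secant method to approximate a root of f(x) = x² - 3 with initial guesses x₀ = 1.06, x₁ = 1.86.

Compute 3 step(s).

f(x) = x² - 3
x₀ = 1.06, x₁ = 1.86

Secant formula: x_{n+1} = x_n - f(x_n)(x_n - x_{n-1})/(f(x_n) - f(x_{n-1}))

Iteration 1:
  f(1.060000) = -1.876400
  f(1.860000) = 0.459600
  x_2 = 1.860000 - 0.459600×(1.860000 - 1.060000)/(0.459600 - (-1.876400))
       = 1.702603
Iteration 2:
  f(1.860000) = 0.459600
  f(1.702603) = -0.101144
  x_3 = 1.702603 - (-0.101144)×(1.702603 - 1.860000)/(-0.101144 - 0.459600)
       = 1.730993
Iteration 3:
  f(1.702603) = -0.101144
  f(1.730993) = -0.003663
  x_4 = 1.730993 - (-0.003663)×(1.730993 - 1.702603)/(-0.003663 - (-0.101144))
       = 1.732060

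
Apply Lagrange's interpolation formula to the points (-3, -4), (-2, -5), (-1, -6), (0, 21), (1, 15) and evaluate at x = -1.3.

Lagrange interpolation formula:
P(x) = Σ yᵢ × Lᵢ(x)
where Lᵢ(x) = Π_{j≠i} (x - xⱼ)/(xᵢ - xⱼ)

L_0(-1.3) = (-1.3 - (-2))/(-3 - (-2)) × (-1.3 - (-1))/(-3 - (-1)) × (-1.3 - 0)/(-3 - 0) × (-1.3 - 1)/(-3 - 1) = -0.026163
L_1(-1.3) = (-1.3 - (-3))/(-2 - (-3)) × (-1.3 - (-1))/(-2 - (-1)) × (-1.3 - 0)/(-2 - 0) × (-1.3 - 1)/(-2 - 1) = 0.254150
L_2(-1.3) = (-1.3 - (-3))/(-1 - (-3)) × (-1.3 - (-2))/(-1 - (-2)) × (-1.3 - 0)/(-1 - 0) × (-1.3 - 1)/(-1 - 1) = 0.889525
L_3(-1.3) = (-1.3 - (-3))/(0 - (-3)) × (-1.3 - (-2))/(0 - (-2)) × (-1.3 - (-1))/(0 - (-1)) × (-1.3 - 1)/(0 - 1) = -0.136850
L_4(-1.3) = (-1.3 - (-3))/(1 - (-3)) × (-1.3 - (-2))/(1 - (-2)) × (-1.3 - (-1))/(1 - (-1)) × (-1.3 - 0)/(1 - 0) = 0.019338

P(-1.3) = (-4)×L_0(-1.3) + (-5)×L_1(-1.3) + (-6)×L_2(-1.3) + 21×L_3(-1.3) + 15×L_4(-1.3)
P(-1.3) = -9.087037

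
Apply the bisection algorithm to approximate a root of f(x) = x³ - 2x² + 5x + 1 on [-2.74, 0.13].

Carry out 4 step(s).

f(x) = x³ - 2x² + 5x + 1
Initial interval: [-2.74, 0.13]

Iteration 1:
  c_1 = (-2.740000 + 0.130000)/2 = -1.305000
  f(c_1) = f(-1.305000) = -11.153498
  f(a) × f(c) ≥ 0, new interval: [-1.305000, 0.130000]
Iteration 2:
  c_2 = (-1.305000 + 0.130000)/2 = -0.587500
  f(c_2) = f(-0.587500) = -2.830592
  f(a) × f(c) ≥ 0, new interval: [-0.587500, 0.130000]
Iteration 3:
  c_3 = (-0.587500 + 0.130000)/2 = -0.228750
  f(c_3) = f(-0.228750) = -0.260373
  f(a) × f(c) ≥ 0, new interval: [-0.228750, 0.130000]
Iteration 4:
  c_4 = (-0.228750 + 0.130000)/2 = -0.049375
  f(c_4) = f(-0.049375) = 0.748129
  f(a) × f(c) < 0, new interval: [-0.228750, -0.049375]

After 4 iteration(s), the approximation is c_4 = -0.049375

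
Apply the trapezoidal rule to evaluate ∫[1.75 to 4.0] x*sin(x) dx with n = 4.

f(x) = x*sin(x)
a = 1.75, b = 4.0, n = 4
h = (b - a)/n = 0.562500

Trapezoidal rule: (h/2)[f(x₀) + 2f(x₁) + 2f(x₂) + ... + f(xₙ)]

x_0 = 1.7500, f(x_0) = 1.721975, coefficient = 1
x_1 = 2.3125, f(x_1) = 1.705050, coefficient = 2
x_2 = 2.8750, f(x_2) = 0.757407, coefficient = 2
x_3 = 3.4375, f(x_3) = -1.002402, coefficient = 2
x_4 = 4.0000, f(x_4) = -3.027210, coefficient = 1

I ≈ (0.562500/2) × 1.614875 = 0.454184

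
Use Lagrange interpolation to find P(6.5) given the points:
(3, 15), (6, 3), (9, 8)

Lagrange interpolation formula:
P(x) = Σ yᵢ × Lᵢ(x)
where Lᵢ(x) = Π_{j≠i} (x - xⱼ)/(xᵢ - xⱼ)

L_0(6.5) = (6.5 - 6)/(3 - 6) × (6.5 - 9)/(3 - 9) = -0.069444
L_1(6.5) = (6.5 - 3)/(6 - 3) × (6.5 - 9)/(6 - 9) = 0.972222
L_2(6.5) = (6.5 - 3)/(9 - 3) × (6.5 - 6)/(9 - 6) = 0.097222

P(6.5) = 15×L_0(6.5) + 3×L_1(6.5) + 8×L_2(6.5)
P(6.5) = 2.652778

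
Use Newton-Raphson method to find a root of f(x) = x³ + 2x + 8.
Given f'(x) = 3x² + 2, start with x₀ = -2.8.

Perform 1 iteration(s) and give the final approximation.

f(x) = x³ + 2x + 8
f'(x) = 3x² + 2
x₀ = -2.8

Newton-Raphson formula: x_{n+1} = x_n - f(x_n)/f'(x_n)

Iteration 1:
  f(-2.800000) = -19.552000
  f'(-2.800000) = 25.520000
  x_1 = -2.800000 - (-19.552000)/25.520000 = -2.033856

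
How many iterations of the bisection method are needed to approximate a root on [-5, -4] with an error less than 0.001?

We need (b-a)/2^n ≤ 0.001
(-4 - (-5))/2^n ≤ 0.001
1/2^n ≤ 0.001
2^n ≥ 1000
n ≥ log₂(1000) = 9.97
n ≥ 10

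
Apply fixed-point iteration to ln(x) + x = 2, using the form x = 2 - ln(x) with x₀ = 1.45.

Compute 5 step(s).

Equation: ln(x) + x = 2
Fixed-point form: x = 2 - ln(x)
x₀ = 1.45

x_1 = g(1.450000) = 1.628436
x_2 = g(1.628436) = 1.512380
x_3 = g(1.512380) = 1.586316
x_4 = g(1.586316) = 1.538586
x_5 = g(1.538586) = 1.569136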